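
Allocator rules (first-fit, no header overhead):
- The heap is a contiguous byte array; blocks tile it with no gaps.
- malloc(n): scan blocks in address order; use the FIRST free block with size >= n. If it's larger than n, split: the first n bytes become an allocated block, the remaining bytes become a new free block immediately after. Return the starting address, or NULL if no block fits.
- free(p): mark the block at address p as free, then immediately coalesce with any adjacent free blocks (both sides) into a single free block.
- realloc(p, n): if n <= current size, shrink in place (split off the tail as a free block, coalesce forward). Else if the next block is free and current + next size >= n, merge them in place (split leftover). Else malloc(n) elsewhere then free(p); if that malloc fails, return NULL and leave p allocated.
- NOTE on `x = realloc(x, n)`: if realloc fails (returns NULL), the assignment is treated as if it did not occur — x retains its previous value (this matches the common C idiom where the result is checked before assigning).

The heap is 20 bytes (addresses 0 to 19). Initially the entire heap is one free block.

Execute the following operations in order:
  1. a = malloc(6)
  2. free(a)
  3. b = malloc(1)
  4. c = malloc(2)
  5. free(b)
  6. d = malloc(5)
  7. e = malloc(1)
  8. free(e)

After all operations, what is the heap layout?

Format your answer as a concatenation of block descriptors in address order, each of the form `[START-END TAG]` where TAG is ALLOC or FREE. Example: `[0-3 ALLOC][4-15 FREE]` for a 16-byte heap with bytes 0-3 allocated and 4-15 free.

Op 1: a = malloc(6) -> a = 0; heap: [0-5 ALLOC][6-19 FREE]
Op 2: free(a) -> (freed a); heap: [0-19 FREE]
Op 3: b = malloc(1) -> b = 0; heap: [0-0 ALLOC][1-19 FREE]
Op 4: c = malloc(2) -> c = 1; heap: [0-0 ALLOC][1-2 ALLOC][3-19 FREE]
Op 5: free(b) -> (freed b); heap: [0-0 FREE][1-2 ALLOC][3-19 FREE]
Op 6: d = malloc(5) -> d = 3; heap: [0-0 FREE][1-2 ALLOC][3-7 ALLOC][8-19 FREE]
Op 7: e = malloc(1) -> e = 0; heap: [0-0 ALLOC][1-2 ALLOC][3-7 ALLOC][8-19 FREE]
Op 8: free(e) -> (freed e); heap: [0-0 FREE][1-2 ALLOC][3-7 ALLOC][8-19 FREE]

Answer: [0-0 FREE][1-2 ALLOC][3-7 ALLOC][8-19 FREE]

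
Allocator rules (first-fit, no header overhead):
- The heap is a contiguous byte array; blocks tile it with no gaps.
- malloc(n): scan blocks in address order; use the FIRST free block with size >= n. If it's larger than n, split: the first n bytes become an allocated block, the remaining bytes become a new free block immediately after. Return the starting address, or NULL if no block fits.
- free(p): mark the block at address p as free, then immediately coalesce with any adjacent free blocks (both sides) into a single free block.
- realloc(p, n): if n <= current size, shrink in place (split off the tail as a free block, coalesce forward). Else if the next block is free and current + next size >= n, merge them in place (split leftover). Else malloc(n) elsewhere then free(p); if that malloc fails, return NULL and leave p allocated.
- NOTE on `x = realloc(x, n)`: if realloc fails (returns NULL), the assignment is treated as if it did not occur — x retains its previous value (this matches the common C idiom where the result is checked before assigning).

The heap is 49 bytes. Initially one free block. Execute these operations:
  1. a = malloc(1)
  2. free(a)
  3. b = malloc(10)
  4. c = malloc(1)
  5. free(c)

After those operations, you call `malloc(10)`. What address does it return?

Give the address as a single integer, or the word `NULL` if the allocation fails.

Answer: 10

Derivation:
Op 1: a = malloc(1) -> a = 0; heap: [0-0 ALLOC][1-48 FREE]
Op 2: free(a) -> (freed a); heap: [0-48 FREE]
Op 3: b = malloc(10) -> b = 0; heap: [0-9 ALLOC][10-48 FREE]
Op 4: c = malloc(1) -> c = 10; heap: [0-9 ALLOC][10-10 ALLOC][11-48 FREE]
Op 5: free(c) -> (freed c); heap: [0-9 ALLOC][10-48 FREE]
malloc(10): first-fit scan over [0-9 ALLOC][10-48 FREE] -> 10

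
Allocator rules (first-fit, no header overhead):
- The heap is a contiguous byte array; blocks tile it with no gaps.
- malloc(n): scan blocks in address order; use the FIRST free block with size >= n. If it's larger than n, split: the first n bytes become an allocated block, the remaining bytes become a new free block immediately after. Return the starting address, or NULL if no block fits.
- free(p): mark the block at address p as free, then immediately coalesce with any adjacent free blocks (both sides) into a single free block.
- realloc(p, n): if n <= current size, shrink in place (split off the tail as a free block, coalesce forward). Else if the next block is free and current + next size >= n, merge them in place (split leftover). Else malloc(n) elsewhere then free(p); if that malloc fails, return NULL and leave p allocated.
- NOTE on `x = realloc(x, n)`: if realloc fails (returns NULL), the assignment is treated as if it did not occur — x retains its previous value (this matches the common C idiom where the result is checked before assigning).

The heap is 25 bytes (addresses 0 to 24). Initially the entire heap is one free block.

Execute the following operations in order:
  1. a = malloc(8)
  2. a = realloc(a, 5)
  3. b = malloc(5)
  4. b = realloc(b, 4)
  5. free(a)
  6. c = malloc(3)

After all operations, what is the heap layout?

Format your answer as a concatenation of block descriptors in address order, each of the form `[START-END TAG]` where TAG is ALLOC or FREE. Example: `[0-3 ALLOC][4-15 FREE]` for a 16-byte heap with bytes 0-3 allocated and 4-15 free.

Answer: [0-2 ALLOC][3-4 FREE][5-8 ALLOC][9-24 FREE]

Derivation:
Op 1: a = malloc(8) -> a = 0; heap: [0-7 ALLOC][8-24 FREE]
Op 2: a = realloc(a, 5) -> a = 0; heap: [0-4 ALLOC][5-24 FREE]
Op 3: b = malloc(5) -> b = 5; heap: [0-4 ALLOC][5-9 ALLOC][10-24 FREE]
Op 4: b = realloc(b, 4) -> b = 5; heap: [0-4 ALLOC][5-8 ALLOC][9-24 FREE]
Op 5: free(a) -> (freed a); heap: [0-4 FREE][5-8 ALLOC][9-24 FREE]
Op 6: c = malloc(3) -> c = 0; heap: [0-2 ALLOC][3-4 FREE][5-8 ALLOC][9-24 FREE]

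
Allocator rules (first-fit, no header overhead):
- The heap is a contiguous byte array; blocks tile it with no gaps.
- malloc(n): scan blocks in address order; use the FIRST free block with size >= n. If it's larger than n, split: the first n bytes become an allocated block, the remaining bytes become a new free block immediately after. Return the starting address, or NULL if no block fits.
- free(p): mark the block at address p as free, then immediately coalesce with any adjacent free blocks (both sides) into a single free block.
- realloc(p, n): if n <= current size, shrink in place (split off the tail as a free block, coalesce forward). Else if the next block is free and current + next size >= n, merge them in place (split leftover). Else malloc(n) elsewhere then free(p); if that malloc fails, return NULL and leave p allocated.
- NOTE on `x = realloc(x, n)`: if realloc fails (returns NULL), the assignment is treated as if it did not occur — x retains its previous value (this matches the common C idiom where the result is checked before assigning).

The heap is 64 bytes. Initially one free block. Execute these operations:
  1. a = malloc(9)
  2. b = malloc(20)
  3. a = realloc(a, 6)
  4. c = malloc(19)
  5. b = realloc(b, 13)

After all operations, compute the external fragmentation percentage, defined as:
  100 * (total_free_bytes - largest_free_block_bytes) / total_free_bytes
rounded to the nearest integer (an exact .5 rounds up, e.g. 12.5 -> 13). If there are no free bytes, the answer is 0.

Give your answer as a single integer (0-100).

Op 1: a = malloc(9) -> a = 0; heap: [0-8 ALLOC][9-63 FREE]
Op 2: b = malloc(20) -> b = 9; heap: [0-8 ALLOC][9-28 ALLOC][29-63 FREE]
Op 3: a = realloc(a, 6) -> a = 0; heap: [0-5 ALLOC][6-8 FREE][9-28 ALLOC][29-63 FREE]
Op 4: c = malloc(19) -> c = 29; heap: [0-5 ALLOC][6-8 FREE][9-28 ALLOC][29-47 ALLOC][48-63 FREE]
Op 5: b = realloc(b, 13) -> b = 9; heap: [0-5 ALLOC][6-8 FREE][9-21 ALLOC][22-28 FREE][29-47 ALLOC][48-63 FREE]
Free blocks: [3 7 16] total_free=26 largest=16 -> 100*(26-16)/26 = 1000/26 ≈ 38.462 -> rounds to 38

Answer: 38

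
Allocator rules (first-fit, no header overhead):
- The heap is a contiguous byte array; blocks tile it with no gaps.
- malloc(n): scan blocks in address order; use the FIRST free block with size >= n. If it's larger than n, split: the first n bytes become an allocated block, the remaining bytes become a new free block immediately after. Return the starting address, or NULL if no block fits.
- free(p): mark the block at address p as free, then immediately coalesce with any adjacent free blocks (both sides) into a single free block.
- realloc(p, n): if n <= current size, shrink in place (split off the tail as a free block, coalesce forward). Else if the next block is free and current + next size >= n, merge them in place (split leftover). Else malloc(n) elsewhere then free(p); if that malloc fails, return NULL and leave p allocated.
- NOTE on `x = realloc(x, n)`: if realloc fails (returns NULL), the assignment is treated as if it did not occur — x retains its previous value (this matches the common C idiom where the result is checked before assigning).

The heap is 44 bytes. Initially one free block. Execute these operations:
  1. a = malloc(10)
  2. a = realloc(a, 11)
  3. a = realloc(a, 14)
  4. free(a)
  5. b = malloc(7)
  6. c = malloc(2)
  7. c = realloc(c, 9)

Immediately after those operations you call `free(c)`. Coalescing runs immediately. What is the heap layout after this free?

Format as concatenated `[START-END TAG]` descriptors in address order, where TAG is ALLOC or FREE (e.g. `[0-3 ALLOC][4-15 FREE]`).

Op 1: a = malloc(10) -> a = 0; heap: [0-9 ALLOC][10-43 FREE]
Op 2: a = realloc(a, 11) -> a = 0; heap: [0-10 ALLOC][11-43 FREE]
Op 3: a = realloc(a, 14) -> a = 0; heap: [0-13 ALLOC][14-43 FREE]
Op 4: free(a) -> (freed a); heap: [0-43 FREE]
Op 5: b = malloc(7) -> b = 0; heap: [0-6 ALLOC][7-43 FREE]
Op 6: c = malloc(2) -> c = 7; heap: [0-6 ALLOC][7-8 ALLOC][9-43 FREE]
Op 7: c = realloc(c, 9) -> c = 7; heap: [0-6 ALLOC][7-15 ALLOC][16-43 FREE]
free(c): c = 7 -> block [7-15 ALLOC]; mark free, coalesce with adjacent free neighbors -> [0-6 ALLOC][7-43 FREE]

Answer: [0-6 ALLOC][7-43 FREE]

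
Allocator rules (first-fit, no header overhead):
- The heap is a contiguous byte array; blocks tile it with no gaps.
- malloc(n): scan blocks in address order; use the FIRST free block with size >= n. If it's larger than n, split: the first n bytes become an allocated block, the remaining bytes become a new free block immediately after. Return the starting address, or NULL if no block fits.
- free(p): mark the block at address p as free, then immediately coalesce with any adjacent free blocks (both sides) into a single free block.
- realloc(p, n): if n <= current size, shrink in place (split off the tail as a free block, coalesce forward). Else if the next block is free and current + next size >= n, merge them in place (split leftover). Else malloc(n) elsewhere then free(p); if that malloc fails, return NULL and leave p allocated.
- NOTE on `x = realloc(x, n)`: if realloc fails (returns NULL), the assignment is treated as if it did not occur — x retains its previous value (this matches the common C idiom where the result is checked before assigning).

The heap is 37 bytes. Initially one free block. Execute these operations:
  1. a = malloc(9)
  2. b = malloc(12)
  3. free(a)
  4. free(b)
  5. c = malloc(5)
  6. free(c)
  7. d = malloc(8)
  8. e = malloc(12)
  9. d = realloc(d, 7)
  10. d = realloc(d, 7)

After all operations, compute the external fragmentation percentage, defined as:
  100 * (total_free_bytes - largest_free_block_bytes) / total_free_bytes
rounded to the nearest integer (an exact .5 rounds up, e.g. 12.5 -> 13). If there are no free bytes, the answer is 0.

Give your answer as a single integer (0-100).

Answer: 6

Derivation:
Op 1: a = malloc(9) -> a = 0; heap: [0-8 ALLOC][9-36 FREE]
Op 2: b = malloc(12) -> b = 9; heap: [0-8 ALLOC][9-20 ALLOC][21-36 FREE]
Op 3: free(a) -> (freed a); heap: [0-8 FREE][9-20 ALLOC][21-36 FREE]
Op 4: free(b) -> (freed b); heap: [0-36 FREE]
Op 5: c = malloc(5) -> c = 0; heap: [0-4 ALLOC][5-36 FREE]
Op 6: free(c) -> (freed c); heap: [0-36 FREE]
Op 7: d = malloc(8) -> d = 0; heap: [0-7 ALLOC][8-36 FREE]
Op 8: e = malloc(12) -> e = 8; heap: [0-7 ALLOC][8-19 ALLOC][20-36 FREE]
Op 9: d = realloc(d, 7) -> d = 0; heap: [0-6 ALLOC][7-7 FREE][8-19 ALLOC][20-36 FREE]
Op 10: d = realloc(d, 7) -> d = 0; heap: [0-6 ALLOC][7-7 FREE][8-19 ALLOC][20-36 FREE]
Free blocks: [1 17] total_free=18 largest=17 -> 100*(18-17)/18 = 100/18 ≈ 5.556 -> rounds to 6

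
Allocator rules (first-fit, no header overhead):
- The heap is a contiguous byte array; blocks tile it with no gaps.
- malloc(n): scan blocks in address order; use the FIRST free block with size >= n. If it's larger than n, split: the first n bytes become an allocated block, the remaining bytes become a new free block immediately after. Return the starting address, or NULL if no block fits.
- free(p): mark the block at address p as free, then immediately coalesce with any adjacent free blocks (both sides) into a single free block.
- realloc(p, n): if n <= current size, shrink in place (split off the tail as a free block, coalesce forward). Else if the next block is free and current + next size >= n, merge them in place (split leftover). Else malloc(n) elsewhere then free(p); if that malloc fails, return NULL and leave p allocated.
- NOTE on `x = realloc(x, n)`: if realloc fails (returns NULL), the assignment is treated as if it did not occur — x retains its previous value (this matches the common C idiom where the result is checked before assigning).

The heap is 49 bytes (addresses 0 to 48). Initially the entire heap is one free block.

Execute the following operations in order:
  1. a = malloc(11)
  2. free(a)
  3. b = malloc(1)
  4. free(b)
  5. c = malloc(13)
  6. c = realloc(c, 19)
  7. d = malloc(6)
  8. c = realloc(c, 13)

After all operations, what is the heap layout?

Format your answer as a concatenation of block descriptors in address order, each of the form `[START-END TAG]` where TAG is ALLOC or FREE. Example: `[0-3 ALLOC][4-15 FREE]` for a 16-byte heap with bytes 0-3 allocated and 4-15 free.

Answer: [0-12 ALLOC][13-18 FREE][19-24 ALLOC][25-48 FREE]

Derivation:
Op 1: a = malloc(11) -> a = 0; heap: [0-10 ALLOC][11-48 FREE]
Op 2: free(a) -> (freed a); heap: [0-48 FREE]
Op 3: b = malloc(1) -> b = 0; heap: [0-0 ALLOC][1-48 FREE]
Op 4: free(b) -> (freed b); heap: [0-48 FREE]
Op 5: c = malloc(13) -> c = 0; heap: [0-12 ALLOC][13-48 FREE]
Op 6: c = realloc(c, 19) -> c = 0; heap: [0-18 ALLOC][19-48 FREE]
Op 7: d = malloc(6) -> d = 19; heap: [0-18 ALLOC][19-24 ALLOC][25-48 FREE]
Op 8: c = realloc(c, 13) -> c = 0; heap: [0-12 ALLOC][13-18 FREE][19-24 ALLOC][25-48 FREE]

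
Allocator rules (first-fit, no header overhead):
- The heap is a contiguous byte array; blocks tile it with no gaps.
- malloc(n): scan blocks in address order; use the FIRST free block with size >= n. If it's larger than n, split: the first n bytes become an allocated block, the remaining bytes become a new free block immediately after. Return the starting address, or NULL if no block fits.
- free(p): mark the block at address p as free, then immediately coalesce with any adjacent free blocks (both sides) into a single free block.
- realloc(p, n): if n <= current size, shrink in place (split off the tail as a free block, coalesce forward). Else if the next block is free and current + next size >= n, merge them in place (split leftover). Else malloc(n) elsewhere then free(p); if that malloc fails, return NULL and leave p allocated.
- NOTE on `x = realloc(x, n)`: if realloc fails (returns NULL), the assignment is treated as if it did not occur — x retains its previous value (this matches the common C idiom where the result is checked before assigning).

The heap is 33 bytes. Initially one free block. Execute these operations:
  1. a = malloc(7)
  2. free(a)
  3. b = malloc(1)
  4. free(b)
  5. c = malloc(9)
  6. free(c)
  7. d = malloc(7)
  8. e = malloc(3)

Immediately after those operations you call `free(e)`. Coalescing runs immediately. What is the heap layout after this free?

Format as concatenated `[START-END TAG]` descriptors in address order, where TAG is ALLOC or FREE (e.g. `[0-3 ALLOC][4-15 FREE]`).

Answer: [0-6 ALLOC][7-32 FREE]

Derivation:
Op 1: a = malloc(7) -> a = 0; heap: [0-6 ALLOC][7-32 FREE]
Op 2: free(a) -> (freed a); heap: [0-32 FREE]
Op 3: b = malloc(1) -> b = 0; heap: [0-0 ALLOC][1-32 FREE]
Op 4: free(b) -> (freed b); heap: [0-32 FREE]
Op 5: c = malloc(9) -> c = 0; heap: [0-8 ALLOC][9-32 FREE]
Op 6: free(c) -> (freed c); heap: [0-32 FREE]
Op 7: d = malloc(7) -> d = 0; heap: [0-6 ALLOC][7-32 FREE]
Op 8: e = malloc(3) -> e = 7; heap: [0-6 ALLOC][7-9 ALLOC][10-32 FREE]
free(e): e = 7 -> block [7-9 ALLOC]; mark free, coalesce with adjacent free neighbors -> [0-6 ALLOC][7-32 FREE]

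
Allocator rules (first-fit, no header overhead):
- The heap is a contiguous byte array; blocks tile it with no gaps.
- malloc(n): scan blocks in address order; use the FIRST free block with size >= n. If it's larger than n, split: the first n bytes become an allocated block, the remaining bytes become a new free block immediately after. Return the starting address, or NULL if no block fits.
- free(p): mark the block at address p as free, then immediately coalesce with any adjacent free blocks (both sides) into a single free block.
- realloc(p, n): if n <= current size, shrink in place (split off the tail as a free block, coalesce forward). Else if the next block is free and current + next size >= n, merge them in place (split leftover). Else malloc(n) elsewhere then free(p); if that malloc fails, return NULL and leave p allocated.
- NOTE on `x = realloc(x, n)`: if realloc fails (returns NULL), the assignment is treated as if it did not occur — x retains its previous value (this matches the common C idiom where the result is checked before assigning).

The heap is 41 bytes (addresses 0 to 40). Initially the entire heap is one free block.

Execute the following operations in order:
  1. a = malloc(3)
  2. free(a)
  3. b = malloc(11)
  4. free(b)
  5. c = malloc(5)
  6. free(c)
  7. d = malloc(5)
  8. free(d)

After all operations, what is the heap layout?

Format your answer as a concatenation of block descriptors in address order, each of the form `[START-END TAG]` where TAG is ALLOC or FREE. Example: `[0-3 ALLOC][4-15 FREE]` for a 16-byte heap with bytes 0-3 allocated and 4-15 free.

Answer: [0-40 FREE]

Derivation:
Op 1: a = malloc(3) -> a = 0; heap: [0-2 ALLOC][3-40 FREE]
Op 2: free(a) -> (freed a); heap: [0-40 FREE]
Op 3: b = malloc(11) -> b = 0; heap: [0-10 ALLOC][11-40 FREE]
Op 4: free(b) -> (freed b); heap: [0-40 FREE]
Op 5: c = malloc(5) -> c = 0; heap: [0-4 ALLOC][5-40 FREE]
Op 6: free(c) -> (freed c); heap: [0-40 FREE]
Op 7: d = malloc(5) -> d = 0; heap: [0-4 ALLOC][5-40 FREE]
Op 8: free(d) -> (freed d); heap: [0-40 FREE]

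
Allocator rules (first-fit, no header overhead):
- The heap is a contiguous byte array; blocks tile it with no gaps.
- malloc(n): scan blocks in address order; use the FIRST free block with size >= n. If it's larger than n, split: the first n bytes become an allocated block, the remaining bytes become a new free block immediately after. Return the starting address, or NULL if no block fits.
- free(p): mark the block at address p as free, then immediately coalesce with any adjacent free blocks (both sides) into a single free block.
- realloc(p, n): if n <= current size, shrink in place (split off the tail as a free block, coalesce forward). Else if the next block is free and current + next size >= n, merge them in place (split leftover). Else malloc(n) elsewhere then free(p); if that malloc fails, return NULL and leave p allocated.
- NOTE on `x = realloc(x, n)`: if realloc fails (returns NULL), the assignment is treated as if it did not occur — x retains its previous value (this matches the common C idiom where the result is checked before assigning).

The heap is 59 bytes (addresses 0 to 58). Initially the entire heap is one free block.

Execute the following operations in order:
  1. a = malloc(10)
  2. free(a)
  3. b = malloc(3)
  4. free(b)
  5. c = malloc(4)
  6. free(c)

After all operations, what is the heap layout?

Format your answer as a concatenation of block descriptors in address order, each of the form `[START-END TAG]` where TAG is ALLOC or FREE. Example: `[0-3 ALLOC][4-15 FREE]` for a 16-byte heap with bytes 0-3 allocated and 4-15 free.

Op 1: a = malloc(10) -> a = 0; heap: [0-9 ALLOC][10-58 FREE]
Op 2: free(a) -> (freed a); heap: [0-58 FREE]
Op 3: b = malloc(3) -> b = 0; heap: [0-2 ALLOC][3-58 FREE]
Op 4: free(b) -> (freed b); heap: [0-58 FREE]
Op 5: c = malloc(4) -> c = 0; heap: [0-3 ALLOC][4-58 FREE]
Op 6: free(c) -> (freed c); heap: [0-58 FREE]

Answer: [0-58 FREE]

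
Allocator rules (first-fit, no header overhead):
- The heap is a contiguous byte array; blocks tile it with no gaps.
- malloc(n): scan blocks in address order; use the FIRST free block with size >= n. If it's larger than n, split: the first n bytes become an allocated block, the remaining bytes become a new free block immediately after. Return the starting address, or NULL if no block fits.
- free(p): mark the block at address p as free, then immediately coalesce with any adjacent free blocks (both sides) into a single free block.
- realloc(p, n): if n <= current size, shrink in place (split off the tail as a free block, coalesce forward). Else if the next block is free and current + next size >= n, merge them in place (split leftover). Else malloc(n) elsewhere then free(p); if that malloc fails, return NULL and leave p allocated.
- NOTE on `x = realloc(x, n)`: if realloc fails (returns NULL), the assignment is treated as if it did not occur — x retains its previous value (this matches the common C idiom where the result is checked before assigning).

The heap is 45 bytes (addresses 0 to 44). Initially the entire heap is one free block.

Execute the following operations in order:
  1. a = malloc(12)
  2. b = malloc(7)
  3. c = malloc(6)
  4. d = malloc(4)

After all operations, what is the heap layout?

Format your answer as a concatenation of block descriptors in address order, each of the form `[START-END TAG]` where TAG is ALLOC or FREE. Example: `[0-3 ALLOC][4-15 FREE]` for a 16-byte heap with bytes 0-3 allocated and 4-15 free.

Answer: [0-11 ALLOC][12-18 ALLOC][19-24 ALLOC][25-28 ALLOC][29-44 FREE]

Derivation:
Op 1: a = malloc(12) -> a = 0; heap: [0-11 ALLOC][12-44 FREE]
Op 2: b = malloc(7) -> b = 12; heap: [0-11 ALLOC][12-18 ALLOC][19-44 FREE]
Op 3: c = malloc(6) -> c = 19; heap: [0-11 ALLOC][12-18 ALLOC][19-24 ALLOC][25-44 FREE]
Op 4: d = malloc(4) -> d = 25; heap: [0-11 ALLOC][12-18 ALLOC][19-24 ALLOC][25-28 ALLOC][29-44 FREE]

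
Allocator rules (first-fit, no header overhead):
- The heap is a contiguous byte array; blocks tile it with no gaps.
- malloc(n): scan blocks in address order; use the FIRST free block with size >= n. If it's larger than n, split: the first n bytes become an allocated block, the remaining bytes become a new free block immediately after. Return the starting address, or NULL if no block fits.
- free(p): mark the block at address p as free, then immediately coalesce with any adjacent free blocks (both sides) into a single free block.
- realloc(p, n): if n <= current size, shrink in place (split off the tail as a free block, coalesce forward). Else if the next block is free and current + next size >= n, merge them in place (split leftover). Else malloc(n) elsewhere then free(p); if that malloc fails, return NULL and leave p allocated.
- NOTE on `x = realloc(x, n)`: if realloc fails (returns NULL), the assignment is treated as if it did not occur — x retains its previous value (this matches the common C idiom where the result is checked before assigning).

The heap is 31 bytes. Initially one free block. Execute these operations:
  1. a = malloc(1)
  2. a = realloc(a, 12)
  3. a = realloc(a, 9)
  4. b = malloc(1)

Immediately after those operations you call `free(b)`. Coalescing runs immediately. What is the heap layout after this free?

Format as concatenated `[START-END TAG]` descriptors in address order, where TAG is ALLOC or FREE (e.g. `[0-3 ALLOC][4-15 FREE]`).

Op 1: a = malloc(1) -> a = 0; heap: [0-0 ALLOC][1-30 FREE]
Op 2: a = realloc(a, 12) -> a = 0; heap: [0-11 ALLOC][12-30 FREE]
Op 3: a = realloc(a, 9) -> a = 0; heap: [0-8 ALLOC][9-30 FREE]
Op 4: b = malloc(1) -> b = 9; heap: [0-8 ALLOC][9-9 ALLOC][10-30 FREE]
free(b): b = 9 -> block [9-9 ALLOC]; mark free, coalesce with adjacent free neighbors -> [0-8 ALLOC][9-30 FREE]

Answer: [0-8 ALLOC][9-30 FREE]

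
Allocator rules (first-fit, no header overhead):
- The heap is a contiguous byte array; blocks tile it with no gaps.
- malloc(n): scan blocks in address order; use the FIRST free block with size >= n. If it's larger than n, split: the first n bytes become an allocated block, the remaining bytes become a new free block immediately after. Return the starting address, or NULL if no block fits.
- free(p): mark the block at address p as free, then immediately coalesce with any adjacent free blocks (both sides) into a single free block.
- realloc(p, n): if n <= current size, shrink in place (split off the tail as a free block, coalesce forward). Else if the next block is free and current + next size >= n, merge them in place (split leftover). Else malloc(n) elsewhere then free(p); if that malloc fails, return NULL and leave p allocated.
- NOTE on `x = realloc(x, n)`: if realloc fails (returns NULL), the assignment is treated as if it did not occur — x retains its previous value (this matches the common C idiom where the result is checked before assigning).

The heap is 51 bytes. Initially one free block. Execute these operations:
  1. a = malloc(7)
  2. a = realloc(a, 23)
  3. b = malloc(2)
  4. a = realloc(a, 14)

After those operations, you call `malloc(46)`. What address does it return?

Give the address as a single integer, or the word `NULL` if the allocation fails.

Answer: NULL

Derivation:
Op 1: a = malloc(7) -> a = 0; heap: [0-6 ALLOC][7-50 FREE]
Op 2: a = realloc(a, 23) -> a = 0; heap: [0-22 ALLOC][23-50 FREE]
Op 3: b = malloc(2) -> b = 23; heap: [0-22 ALLOC][23-24 ALLOC][25-50 FREE]
Op 4: a = realloc(a, 14) -> a = 0; heap: [0-13 ALLOC][14-22 FREE][23-24 ALLOC][25-50 FREE]
malloc(46): first-fit scan over [0-13 ALLOC][14-22 FREE][23-24 ALLOC][25-50 FREE] -> NULL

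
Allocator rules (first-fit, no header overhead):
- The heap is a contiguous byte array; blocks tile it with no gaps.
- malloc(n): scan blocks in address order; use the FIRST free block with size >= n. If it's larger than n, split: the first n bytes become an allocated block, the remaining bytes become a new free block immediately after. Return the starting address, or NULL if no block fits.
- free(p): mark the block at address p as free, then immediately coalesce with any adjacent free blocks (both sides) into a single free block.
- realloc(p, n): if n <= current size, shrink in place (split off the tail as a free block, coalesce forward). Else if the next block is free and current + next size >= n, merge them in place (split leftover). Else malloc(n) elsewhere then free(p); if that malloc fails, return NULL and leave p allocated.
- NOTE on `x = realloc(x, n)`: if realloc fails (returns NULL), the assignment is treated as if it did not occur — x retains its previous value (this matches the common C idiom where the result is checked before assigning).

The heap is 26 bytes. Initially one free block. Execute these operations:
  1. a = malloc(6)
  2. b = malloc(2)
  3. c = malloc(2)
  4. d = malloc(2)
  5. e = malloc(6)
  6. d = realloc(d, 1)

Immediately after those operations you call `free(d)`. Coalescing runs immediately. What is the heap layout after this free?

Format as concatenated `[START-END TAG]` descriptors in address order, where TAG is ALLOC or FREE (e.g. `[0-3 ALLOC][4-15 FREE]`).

Answer: [0-5 ALLOC][6-7 ALLOC][8-9 ALLOC][10-11 FREE][12-17 ALLOC][18-25 FREE]

Derivation:
Op 1: a = malloc(6) -> a = 0; heap: [0-5 ALLOC][6-25 FREE]
Op 2: b = malloc(2) -> b = 6; heap: [0-5 ALLOC][6-7 ALLOC][8-25 FREE]
Op 3: c = malloc(2) -> c = 8; heap: [0-5 ALLOC][6-7 ALLOC][8-9 ALLOC][10-25 FREE]
Op 4: d = malloc(2) -> d = 10; heap: [0-5 ALLOC][6-7 ALLOC][8-9 ALLOC][10-11 ALLOC][12-25 FREE]
Op 5: e = malloc(6) -> e = 12; heap: [0-5 ALLOC][6-7 ALLOC][8-9 ALLOC][10-11 ALLOC][12-17 ALLOC][18-25 FREE]
Op 6: d = realloc(d, 1) -> d = 10; heap: [0-5 ALLOC][6-7 ALLOC][8-9 ALLOC][10-10 ALLOC][11-11 FREE][12-17 ALLOC][18-25 FREE]
free(d): d = 10 -> block [10-10 ALLOC]; mark free, coalesce with adjacent free neighbors -> [0-5 ALLOC][6-7 ALLOC][8-9 ALLOC][10-11 FREE][12-17 ALLOC][18-25 FREE]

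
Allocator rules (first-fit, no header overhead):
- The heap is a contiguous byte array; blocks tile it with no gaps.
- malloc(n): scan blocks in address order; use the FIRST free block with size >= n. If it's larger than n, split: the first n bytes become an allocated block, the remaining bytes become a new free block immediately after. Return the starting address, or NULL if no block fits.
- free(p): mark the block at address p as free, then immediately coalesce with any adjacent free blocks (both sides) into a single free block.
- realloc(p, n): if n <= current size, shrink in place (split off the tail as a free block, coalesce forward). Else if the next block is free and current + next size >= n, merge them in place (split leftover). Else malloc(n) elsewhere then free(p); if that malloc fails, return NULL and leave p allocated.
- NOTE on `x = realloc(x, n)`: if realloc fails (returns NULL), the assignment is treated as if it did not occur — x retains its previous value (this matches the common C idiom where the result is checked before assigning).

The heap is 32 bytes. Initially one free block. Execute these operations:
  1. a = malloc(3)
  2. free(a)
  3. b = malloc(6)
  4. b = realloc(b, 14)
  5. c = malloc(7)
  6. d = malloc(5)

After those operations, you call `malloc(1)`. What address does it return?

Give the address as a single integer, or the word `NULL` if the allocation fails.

Op 1: a = malloc(3) -> a = 0; heap: [0-2 ALLOC][3-31 FREE]
Op 2: free(a) -> (freed a); heap: [0-31 FREE]
Op 3: b = malloc(6) -> b = 0; heap: [0-5 ALLOC][6-31 FREE]
Op 4: b = realloc(b, 14) -> b = 0; heap: [0-13 ALLOC][14-31 FREE]
Op 5: c = malloc(7) -> c = 14; heap: [0-13 ALLOC][14-20 ALLOC][21-31 FREE]
Op 6: d = malloc(5) -> d = 21; heap: [0-13 ALLOC][14-20 ALLOC][21-25 ALLOC][26-31 FREE]
malloc(1): first-fit scan over [0-13 ALLOC][14-20 ALLOC][21-25 ALLOC][26-31 FREE] -> 26

Answer: 26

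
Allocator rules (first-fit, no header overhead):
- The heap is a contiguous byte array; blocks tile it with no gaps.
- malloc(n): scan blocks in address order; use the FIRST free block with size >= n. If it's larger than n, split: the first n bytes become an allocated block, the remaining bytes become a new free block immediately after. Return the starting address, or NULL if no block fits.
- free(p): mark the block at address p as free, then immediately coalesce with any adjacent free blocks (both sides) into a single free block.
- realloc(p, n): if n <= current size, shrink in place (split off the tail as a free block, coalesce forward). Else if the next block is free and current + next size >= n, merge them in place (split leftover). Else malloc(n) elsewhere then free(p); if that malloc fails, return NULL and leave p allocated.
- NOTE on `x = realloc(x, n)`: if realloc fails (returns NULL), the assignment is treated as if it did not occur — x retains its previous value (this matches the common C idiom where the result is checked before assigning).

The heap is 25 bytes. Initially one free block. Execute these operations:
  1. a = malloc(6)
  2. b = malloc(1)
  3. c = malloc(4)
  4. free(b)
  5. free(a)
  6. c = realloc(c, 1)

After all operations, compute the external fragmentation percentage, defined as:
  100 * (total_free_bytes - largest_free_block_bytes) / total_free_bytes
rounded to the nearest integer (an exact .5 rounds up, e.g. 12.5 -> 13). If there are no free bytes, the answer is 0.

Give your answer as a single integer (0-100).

Answer: 29

Derivation:
Op 1: a = malloc(6) -> a = 0; heap: [0-5 ALLOC][6-24 FREE]
Op 2: b = malloc(1) -> b = 6; heap: [0-5 ALLOC][6-6 ALLOC][7-24 FREE]
Op 3: c = malloc(4) -> c = 7; heap: [0-5 ALLOC][6-6 ALLOC][7-10 ALLOC][11-24 FREE]
Op 4: free(b) -> (freed b); heap: [0-5 ALLOC][6-6 FREE][7-10 ALLOC][11-24 FREE]
Op 5: free(a) -> (freed a); heap: [0-6 FREE][7-10 ALLOC][11-24 FREE]
Op 6: c = realloc(c, 1) -> c = 7; heap: [0-6 FREE][7-7 ALLOC][8-24 FREE]
Free blocks: [7 17] total_free=24 largest=17 -> 100*(24-17)/24 = 700/24 ≈ 29.167 -> rounds to 29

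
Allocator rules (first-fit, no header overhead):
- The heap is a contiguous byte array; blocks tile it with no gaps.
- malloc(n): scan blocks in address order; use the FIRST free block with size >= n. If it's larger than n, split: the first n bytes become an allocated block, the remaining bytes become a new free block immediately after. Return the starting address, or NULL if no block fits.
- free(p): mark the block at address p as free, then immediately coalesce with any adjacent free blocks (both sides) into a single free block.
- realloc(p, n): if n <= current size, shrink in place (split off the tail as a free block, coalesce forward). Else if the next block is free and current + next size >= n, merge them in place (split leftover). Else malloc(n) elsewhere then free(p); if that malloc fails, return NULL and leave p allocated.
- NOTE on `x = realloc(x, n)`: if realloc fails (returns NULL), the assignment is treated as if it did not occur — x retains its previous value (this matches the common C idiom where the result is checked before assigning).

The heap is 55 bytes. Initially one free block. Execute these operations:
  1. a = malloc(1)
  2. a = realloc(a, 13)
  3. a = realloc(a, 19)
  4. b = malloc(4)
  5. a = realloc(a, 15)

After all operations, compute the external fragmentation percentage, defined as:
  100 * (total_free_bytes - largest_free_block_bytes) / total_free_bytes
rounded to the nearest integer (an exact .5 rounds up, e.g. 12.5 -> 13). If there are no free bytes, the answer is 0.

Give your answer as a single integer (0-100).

Op 1: a = malloc(1) -> a = 0; heap: [0-0 ALLOC][1-54 FREE]
Op 2: a = realloc(a, 13) -> a = 0; heap: [0-12 ALLOC][13-54 FREE]
Op 3: a = realloc(a, 19) -> a = 0; heap: [0-18 ALLOC][19-54 FREE]
Op 4: b = malloc(4) -> b = 19; heap: [0-18 ALLOC][19-22 ALLOC][23-54 FREE]
Op 5: a = realloc(a, 15) -> a = 0; heap: [0-14 ALLOC][15-18 FREE][19-22 ALLOC][23-54 FREE]
Free blocks: [4 32] total_free=36 largest=32 -> 100*(36-32)/36 = 400/36 ≈ 11.111 -> rounds to 11

Answer: 11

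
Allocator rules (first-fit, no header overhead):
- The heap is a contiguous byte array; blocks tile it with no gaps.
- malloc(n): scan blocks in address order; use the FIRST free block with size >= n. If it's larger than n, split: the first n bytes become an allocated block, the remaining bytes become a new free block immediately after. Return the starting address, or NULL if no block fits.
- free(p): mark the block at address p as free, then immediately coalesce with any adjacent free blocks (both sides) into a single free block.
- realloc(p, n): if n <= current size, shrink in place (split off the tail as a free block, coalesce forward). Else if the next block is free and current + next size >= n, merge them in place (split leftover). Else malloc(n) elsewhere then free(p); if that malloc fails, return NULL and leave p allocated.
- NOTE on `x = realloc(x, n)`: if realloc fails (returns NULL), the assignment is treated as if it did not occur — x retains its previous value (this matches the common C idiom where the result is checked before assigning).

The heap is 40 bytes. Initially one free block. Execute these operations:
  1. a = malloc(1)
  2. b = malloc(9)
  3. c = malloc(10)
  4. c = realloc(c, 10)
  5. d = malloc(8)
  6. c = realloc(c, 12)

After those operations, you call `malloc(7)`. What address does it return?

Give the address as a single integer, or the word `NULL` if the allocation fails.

Op 1: a = malloc(1) -> a = 0; heap: [0-0 ALLOC][1-39 FREE]
Op 2: b = malloc(9) -> b = 1; heap: [0-0 ALLOC][1-9 ALLOC][10-39 FREE]
Op 3: c = malloc(10) -> c = 10; heap: [0-0 ALLOC][1-9 ALLOC][10-19 ALLOC][20-39 FREE]
Op 4: c = realloc(c, 10) -> c = 10; heap: [0-0 ALLOC][1-9 ALLOC][10-19 ALLOC][20-39 FREE]
Op 5: d = malloc(8) -> d = 20; heap: [0-0 ALLOC][1-9 ALLOC][10-19 ALLOC][20-27 ALLOC][28-39 FREE]
Op 6: c = realloc(c, 12) -> c = 28; heap: [0-0 ALLOC][1-9 ALLOC][10-19 FREE][20-27 ALLOC][28-39 ALLOC]
malloc(7): first-fit scan over [0-0 ALLOC][1-9 ALLOC][10-19 FREE][20-27 ALLOC][28-39 ALLOC] -> 10

Answer: 10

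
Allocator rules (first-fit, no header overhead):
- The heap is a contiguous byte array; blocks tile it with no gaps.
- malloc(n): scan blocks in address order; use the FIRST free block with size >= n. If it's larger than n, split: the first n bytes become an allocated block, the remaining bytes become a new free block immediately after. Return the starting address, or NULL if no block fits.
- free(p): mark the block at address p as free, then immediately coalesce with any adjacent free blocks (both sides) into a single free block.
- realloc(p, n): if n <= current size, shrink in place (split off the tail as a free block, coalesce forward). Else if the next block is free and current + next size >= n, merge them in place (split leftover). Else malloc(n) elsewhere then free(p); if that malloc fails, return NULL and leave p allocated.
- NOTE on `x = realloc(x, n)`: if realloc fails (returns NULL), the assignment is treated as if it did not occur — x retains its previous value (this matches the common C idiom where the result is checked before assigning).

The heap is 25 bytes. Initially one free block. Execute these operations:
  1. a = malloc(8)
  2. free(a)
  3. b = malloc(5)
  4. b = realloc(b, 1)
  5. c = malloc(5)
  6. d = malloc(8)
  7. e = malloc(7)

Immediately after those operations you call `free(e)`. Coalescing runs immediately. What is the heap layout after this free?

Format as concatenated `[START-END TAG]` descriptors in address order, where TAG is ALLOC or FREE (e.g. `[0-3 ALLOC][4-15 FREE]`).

Op 1: a = malloc(8) -> a = 0; heap: [0-7 ALLOC][8-24 FREE]
Op 2: free(a) -> (freed a); heap: [0-24 FREE]
Op 3: b = malloc(5) -> b = 0; heap: [0-4 ALLOC][5-24 FREE]
Op 4: b = realloc(b, 1) -> b = 0; heap: [0-0 ALLOC][1-24 FREE]
Op 5: c = malloc(5) -> c = 1; heap: [0-0 ALLOC][1-5 ALLOC][6-24 FREE]
Op 6: d = malloc(8) -> d = 6; heap: [0-0 ALLOC][1-5 ALLOC][6-13 ALLOC][14-24 FREE]
Op 7: e = malloc(7) -> e = 14; heap: [0-0 ALLOC][1-5 ALLOC][6-13 ALLOC][14-20 ALLOC][21-24 FREE]
free(e): e = 14 -> block [14-20 ALLOC]; mark free, coalesce with adjacent free neighbors -> [0-0 ALLOC][1-5 ALLOC][6-13 ALLOC][14-24 FREE]

Answer: [0-0 ALLOC][1-5 ALLOC][6-13 ALLOC][14-24 FREE]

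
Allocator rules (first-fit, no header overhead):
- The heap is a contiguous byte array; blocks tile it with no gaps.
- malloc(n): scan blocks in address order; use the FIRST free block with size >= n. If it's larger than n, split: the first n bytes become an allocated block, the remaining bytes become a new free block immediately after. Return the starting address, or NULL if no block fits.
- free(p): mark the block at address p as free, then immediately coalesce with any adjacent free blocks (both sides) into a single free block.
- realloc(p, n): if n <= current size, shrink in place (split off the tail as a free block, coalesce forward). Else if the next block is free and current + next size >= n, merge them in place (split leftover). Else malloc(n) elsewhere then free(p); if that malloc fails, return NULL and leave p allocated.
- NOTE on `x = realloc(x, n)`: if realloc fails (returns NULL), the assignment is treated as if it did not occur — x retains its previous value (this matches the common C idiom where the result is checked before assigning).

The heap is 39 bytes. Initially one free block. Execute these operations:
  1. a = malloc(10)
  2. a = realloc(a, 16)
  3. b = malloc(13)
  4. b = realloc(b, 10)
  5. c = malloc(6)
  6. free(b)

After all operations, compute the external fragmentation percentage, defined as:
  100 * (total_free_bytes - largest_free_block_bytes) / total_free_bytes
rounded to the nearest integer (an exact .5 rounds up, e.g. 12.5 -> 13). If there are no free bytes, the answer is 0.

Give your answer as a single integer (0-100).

Op 1: a = malloc(10) -> a = 0; heap: [0-9 ALLOC][10-38 FREE]
Op 2: a = realloc(a, 16) -> a = 0; heap: [0-15 ALLOC][16-38 FREE]
Op 3: b = malloc(13) -> b = 16; heap: [0-15 ALLOC][16-28 ALLOC][29-38 FREE]
Op 4: b = realloc(b, 10) -> b = 16; heap: [0-15 ALLOC][16-25 ALLOC][26-38 FREE]
Op 5: c = malloc(6) -> c = 26; heap: [0-15 ALLOC][16-25 ALLOC][26-31 ALLOC][32-38 FREE]
Op 6: free(b) -> (freed b); heap: [0-15 ALLOC][16-25 FREE][26-31 ALLOC][32-38 FREE]
Free blocks: [10 7] total_free=17 largest=10 -> 100*(17-10)/17 = 700/17 ≈ 41.176 -> rounds to 41

Answer: 41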